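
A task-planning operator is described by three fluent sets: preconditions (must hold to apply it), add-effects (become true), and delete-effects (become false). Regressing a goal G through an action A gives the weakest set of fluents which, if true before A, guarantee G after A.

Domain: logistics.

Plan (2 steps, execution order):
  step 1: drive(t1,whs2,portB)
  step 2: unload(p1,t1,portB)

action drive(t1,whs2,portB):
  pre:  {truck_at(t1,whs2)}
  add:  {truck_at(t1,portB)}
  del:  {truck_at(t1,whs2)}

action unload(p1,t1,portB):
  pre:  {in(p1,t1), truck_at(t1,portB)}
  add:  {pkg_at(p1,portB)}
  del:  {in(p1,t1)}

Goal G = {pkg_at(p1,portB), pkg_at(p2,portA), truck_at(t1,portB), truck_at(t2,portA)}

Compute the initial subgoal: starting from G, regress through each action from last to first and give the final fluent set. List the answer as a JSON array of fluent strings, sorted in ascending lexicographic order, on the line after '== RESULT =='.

Regress step by step:
  through step 2 (unload(p1,t1,portB)): drop {pkg_at(p1,portB)}, keep {pkg_at(p2,portA), truck_at(t1,portB), truck_at(t2,portA)}, require {in(p1,t1), truck_at(t1,portB)}
    → {in(p1,t1), pkg_at(p2,portA), truck_at(t1,portB), truck_at(t2,portA)}
  through step 1 (drive(t1,whs2,portB)): drop {truck_at(t1,portB)}, keep {in(p1,t1), pkg_at(p2,portA), truck_at(t2,portA)}, require {truck_at(t1,whs2)}
    → {in(p1,t1), pkg_at(p2,portA), truck_at(t1,whs2), truck_at(t2,portA)}

== RESULT ==
["in(p1,t1)", "pkg_at(p2,portA)", "truck_at(t1,whs2)", "truck_at(t2,portA)"]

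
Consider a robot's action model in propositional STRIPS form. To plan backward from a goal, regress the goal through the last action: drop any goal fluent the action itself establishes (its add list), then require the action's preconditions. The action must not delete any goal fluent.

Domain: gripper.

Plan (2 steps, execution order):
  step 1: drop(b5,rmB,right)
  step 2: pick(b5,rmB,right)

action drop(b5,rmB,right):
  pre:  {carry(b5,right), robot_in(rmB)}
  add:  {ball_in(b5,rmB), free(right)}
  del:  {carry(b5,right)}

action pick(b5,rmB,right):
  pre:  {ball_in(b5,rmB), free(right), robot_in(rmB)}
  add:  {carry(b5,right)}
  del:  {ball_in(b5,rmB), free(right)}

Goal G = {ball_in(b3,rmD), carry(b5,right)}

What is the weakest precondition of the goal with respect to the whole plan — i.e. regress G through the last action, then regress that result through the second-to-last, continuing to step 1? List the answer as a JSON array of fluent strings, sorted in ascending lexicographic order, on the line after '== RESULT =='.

Work backward from the goal:
  through step 2 (pick(b5,rmB,right)): drop {carry(b5,right)}, keep {ball_in(b3,rmD)}, require {ball_in(b5,rmB), free(right), robot_in(rmB)}
    → {ball_in(b3,rmD), ball_in(b5,rmB), free(right), robot_in(rmB)}
  through step 1 (drop(b5,rmB,right)): drop {ball_in(b5,rmB), free(right)}, keep {ball_in(b3,rmD), robot_in(rmB)}, require {carry(b5,right), robot_in(rmB)}
    → {ball_in(b3,rmD), carry(b5,right), robot_in(rmB)}

== RESULT ==
["ball_in(b3,rmD)", "carry(b5,right)", "robot_in(rmB)"]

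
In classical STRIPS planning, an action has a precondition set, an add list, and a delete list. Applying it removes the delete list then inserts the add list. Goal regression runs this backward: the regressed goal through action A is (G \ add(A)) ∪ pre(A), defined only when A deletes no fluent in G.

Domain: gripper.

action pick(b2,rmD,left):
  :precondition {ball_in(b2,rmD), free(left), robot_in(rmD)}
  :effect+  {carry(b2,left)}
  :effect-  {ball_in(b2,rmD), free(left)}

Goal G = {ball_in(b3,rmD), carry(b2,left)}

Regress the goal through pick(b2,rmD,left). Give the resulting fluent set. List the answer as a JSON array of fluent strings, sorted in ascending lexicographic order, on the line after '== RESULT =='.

Compute (G \ add) ∪ pre:
  G ∩ del = {}  (empty — regression defined)
  G \ add = {ball_in(b3,rmD), carry(b2,left)} \ {carry(b2,left)} = {ball_in(b3,rmD)}
  ∪ pre   = {ball_in(b3,rmD)} ∪ {ball_in(b2,rmD), free(left), robot_in(rmD)}
          = {ball_in(b2,rmD), ball_in(b3,rmD), free(left), robot_in(rmD)}

== RESULT ==
["ball_in(b2,rmD)", "ball_in(b3,rmD)", "free(left)", "robot_in(rmD)"]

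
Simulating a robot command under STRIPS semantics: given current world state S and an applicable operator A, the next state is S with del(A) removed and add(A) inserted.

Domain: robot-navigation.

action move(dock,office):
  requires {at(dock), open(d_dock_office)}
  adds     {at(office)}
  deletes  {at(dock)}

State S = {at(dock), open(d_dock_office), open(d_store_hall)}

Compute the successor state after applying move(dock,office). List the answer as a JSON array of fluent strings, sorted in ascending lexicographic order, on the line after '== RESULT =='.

Compute (S \ del) ∪ add:
  pre ⊆ S: {at(dock), open(d_dock_office)} ⊆ S  — applicable
  S \ del = {open(d_dock_office), open(d_store_hall)}
  ∪ add   = {at(office), open(d_dock_office), open(d_store_hall)}

== RESULT ==
["at(office)", "open(d_dock_office)", "open(d_store_hall)"]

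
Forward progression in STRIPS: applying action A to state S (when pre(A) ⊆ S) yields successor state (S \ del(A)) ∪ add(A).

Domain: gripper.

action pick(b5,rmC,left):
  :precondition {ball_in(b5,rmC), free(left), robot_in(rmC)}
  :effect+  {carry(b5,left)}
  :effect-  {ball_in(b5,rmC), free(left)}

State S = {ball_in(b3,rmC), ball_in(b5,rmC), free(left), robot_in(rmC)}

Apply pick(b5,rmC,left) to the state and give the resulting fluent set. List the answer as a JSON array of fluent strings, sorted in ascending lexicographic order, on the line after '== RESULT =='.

Compute (S \ del) ∪ add:
  pre ⊆ S: {ball_in(b5,rmC), free(left), robot_in(rmC)} ⊆ S  — applicable
  S \ del = {ball_in(b3,rmC), robot_in(rmC)}
  ∪ add   = {ball_in(b3,rmC), carry(b5,left), robot_in(rmC)}

== RESULT ==
["ball_in(b3,rmC)", "carry(b5,left)", "robot_in(rmC)"]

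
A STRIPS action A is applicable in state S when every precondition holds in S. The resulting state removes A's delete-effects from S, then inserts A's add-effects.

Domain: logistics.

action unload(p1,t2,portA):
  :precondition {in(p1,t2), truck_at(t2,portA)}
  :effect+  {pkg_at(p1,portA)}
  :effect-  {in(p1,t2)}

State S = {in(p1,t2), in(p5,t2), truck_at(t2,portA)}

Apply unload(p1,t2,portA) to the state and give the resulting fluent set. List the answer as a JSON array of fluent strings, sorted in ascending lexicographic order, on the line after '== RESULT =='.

Progress:
  pre ⊆ S: {in(p1,t2), truck_at(t2,portA)} ⊆ S  — applicable
  S \ del = {in(p5,t2), truck_at(t2,portA)}
  ∪ add   = {in(p5,t2), pkg_at(p1,portA), truck_at(t2,portA)}

== RESULT ==
["in(p5,t2)", "pkg_at(p1,portA)", "truck_at(t2,portA)"]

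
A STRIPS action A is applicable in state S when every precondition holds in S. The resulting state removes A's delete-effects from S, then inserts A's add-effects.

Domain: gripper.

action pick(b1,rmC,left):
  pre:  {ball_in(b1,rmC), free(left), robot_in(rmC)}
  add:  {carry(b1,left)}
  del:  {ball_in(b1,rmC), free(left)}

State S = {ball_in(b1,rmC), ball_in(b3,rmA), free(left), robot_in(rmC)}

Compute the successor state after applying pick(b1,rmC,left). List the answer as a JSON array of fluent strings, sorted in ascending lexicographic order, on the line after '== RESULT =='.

Progress:
  pre ⊆ S: {ball_in(b1,rmC), free(left), robot_in(rmC)} ⊆ S  — applicable
  S \ del = {ball_in(b3,rmA), robot_in(rmC)}
  ∪ add   = {ball_in(b3,rmA), carry(b1,left), robot_in(rmC)}

== RESULT ==
["ball_in(b3,rmA)", "carry(b1,left)", "robot_in(rmC)"]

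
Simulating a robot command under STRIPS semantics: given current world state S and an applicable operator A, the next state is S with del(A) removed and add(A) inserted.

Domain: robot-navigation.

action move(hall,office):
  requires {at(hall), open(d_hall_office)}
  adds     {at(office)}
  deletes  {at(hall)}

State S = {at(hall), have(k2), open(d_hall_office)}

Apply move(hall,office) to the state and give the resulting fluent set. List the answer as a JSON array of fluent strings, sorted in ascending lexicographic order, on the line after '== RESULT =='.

Compute (S \ del) ∪ add:
  pre ⊆ S: {at(hall), open(d_hall_office)} ⊆ S  — applicable
  S \ del = {have(k2), open(d_hall_office)}
  ∪ add   = {at(office), have(k2), open(d_hall_office)}

== RESULT ==
["at(office)", "have(k2)", "open(d_hall_office)"]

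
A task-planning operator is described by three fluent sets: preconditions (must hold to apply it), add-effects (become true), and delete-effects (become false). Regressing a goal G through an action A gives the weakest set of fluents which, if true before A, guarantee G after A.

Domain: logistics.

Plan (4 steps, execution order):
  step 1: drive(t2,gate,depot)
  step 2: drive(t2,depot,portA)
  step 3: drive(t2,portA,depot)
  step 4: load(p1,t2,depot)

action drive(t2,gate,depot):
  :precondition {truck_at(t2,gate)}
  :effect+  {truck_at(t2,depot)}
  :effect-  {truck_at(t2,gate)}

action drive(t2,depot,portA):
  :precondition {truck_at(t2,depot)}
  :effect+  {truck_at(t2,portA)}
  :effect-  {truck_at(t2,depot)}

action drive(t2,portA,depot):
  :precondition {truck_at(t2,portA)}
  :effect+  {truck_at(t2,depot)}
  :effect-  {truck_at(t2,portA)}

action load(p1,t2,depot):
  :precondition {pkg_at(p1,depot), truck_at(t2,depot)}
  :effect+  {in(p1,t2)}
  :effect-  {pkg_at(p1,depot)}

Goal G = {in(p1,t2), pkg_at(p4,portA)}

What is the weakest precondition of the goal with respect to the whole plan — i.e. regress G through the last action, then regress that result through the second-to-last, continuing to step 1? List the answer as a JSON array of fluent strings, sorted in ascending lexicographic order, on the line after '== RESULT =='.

Work backward from the goal:
  through step 4 (load(p1,t2,depot)): drop {in(p1,t2)}, keep {pkg_at(p4,portA)}, require {pkg_at(p1,depot), truck_at(t2,depot)}
    → {pkg_at(p1,depot), pkg_at(p4,portA), truck_at(t2,depot)}
  through step 3 (drive(t2,portA,depot)): drop {truck_at(t2,depot)}, keep {pkg_at(p1,depot), pkg_at(p4,portA)}, require {truck_at(t2,portA)}
    → {pkg_at(p1,depot), pkg_at(p4,portA), truck_at(t2,portA)}
  through step 2 (drive(t2,depot,portA)): drop {truck_at(t2,portA)}, keep {pkg_at(p1,depot), pkg_at(p4,portA)}, require {truck_at(t2,depot)}
    → {pkg_at(p1,depot), pkg_at(p4,portA), truck_at(t2,depot)}
  through step 1 (drive(t2,gate,depot)): drop {truck_at(t2,depot)}, keep {pkg_at(p1,depot), pkg_at(p4,portA)}, require {truck_at(t2,gate)}
    → {pkg_at(p1,depot), pkg_at(p4,portA), truck_at(t2,gate)}

== RESULT ==
["pkg_at(p1,depot)", "pkg_at(p4,portA)", "truck_at(t2,gate)"]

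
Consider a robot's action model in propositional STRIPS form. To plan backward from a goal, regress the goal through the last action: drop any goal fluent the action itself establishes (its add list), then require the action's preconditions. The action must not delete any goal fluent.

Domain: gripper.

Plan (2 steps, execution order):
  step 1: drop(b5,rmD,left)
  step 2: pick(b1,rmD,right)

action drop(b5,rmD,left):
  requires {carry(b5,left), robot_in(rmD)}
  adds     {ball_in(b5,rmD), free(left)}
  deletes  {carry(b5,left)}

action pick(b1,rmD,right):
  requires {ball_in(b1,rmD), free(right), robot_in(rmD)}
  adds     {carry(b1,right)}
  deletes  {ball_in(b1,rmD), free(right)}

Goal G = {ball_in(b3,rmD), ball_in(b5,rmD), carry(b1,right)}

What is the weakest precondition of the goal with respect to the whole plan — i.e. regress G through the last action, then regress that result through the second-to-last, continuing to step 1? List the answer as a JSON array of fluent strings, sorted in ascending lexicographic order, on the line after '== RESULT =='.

Regress step by step:
  through step 2 (pick(b1,rmD,right)): drop {carry(b1,right)}, keep {ball_in(b3,rmD), ball_in(b5,rmD)}, require {ball_in(b1,rmD), free(right), robot_in(rmD)}
    → {ball_in(b1,rmD), ball_in(b3,rmD), ball_in(b5,rmD), free(right), robot_in(rmD)}
  through step 1 (drop(b5,rmD,left)): drop {ball_in(b5,rmD)}, keep {ball_in(b1,rmD), ball_in(b3,rmD), free(right), robot_in(rmD)}, require {carry(b5,left), robot_in(rmD)}
    → {ball_in(b1,rmD), ball_in(b3,rmD), carry(b5,left), free(right), robot_in(rmD)}

== RESULT ==
["ball_in(b1,rmD)", "ball_in(b3,rmD)", "carry(b5,left)", "free(right)", "robot_in(rmD)"]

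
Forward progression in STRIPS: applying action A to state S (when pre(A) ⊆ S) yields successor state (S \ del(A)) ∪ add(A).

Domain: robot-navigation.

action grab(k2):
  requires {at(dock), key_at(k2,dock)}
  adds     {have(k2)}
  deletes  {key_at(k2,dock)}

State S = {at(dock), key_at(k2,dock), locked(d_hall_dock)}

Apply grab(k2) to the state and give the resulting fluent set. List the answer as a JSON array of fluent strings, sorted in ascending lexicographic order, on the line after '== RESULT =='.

Progress:
  pre ⊆ S: {at(dock), key_at(k2,dock)} ⊆ S  — applicable
  S \ del = {at(dock), locked(d_hall_dock)}
  ∪ add   = {at(dock), have(k2), locked(d_hall_dock)}

== RESULT ==
["at(dock)", "have(k2)", "locked(d_hall_dock)"]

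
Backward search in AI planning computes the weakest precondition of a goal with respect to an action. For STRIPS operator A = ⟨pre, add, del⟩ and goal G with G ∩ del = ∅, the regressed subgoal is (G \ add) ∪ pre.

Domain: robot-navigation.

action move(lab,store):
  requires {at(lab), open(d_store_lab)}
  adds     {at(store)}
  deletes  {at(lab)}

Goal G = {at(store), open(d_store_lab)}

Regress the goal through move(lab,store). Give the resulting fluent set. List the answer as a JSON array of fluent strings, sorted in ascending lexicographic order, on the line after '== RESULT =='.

Compute (G \ add) ∪ pre:
  G ∩ del = {}  (empty — regression defined)
  G \ add = {at(store), open(d_store_lab)} \ {at(store)} = {open(d_store_lab)}
  ∪ pre   = {open(d_store_lab)} ∪ {at(lab), open(d_store_lab)}
          = {at(lab), open(d_store_lab)}

== RESULT ==
["at(lab)", "open(d_store_lab)"]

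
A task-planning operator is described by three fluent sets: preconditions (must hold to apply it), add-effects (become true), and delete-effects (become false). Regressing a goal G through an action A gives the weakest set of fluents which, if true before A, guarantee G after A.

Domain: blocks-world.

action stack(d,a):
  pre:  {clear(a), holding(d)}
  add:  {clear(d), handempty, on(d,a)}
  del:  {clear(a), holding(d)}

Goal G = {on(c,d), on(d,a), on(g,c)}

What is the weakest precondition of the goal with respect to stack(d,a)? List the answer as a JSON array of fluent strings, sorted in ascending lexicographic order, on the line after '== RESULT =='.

Compute (G \ add) ∪ pre:
  G ∩ del = {}  (empty — regression defined)
  G \ add = {on(c,d), on(d,a), on(g,c)} \ {clear(d), handempty, on(d,a)} = {on(c,d), on(g,c)}
  ∪ pre   = {on(c,d), on(g,c)} ∪ {clear(a), holding(d)}
          = {clear(a), holding(d), on(c,d), on(g,c)}

== RESULT ==
["clear(a)", "holding(d)", "on(c,d)", "on(g,c)"]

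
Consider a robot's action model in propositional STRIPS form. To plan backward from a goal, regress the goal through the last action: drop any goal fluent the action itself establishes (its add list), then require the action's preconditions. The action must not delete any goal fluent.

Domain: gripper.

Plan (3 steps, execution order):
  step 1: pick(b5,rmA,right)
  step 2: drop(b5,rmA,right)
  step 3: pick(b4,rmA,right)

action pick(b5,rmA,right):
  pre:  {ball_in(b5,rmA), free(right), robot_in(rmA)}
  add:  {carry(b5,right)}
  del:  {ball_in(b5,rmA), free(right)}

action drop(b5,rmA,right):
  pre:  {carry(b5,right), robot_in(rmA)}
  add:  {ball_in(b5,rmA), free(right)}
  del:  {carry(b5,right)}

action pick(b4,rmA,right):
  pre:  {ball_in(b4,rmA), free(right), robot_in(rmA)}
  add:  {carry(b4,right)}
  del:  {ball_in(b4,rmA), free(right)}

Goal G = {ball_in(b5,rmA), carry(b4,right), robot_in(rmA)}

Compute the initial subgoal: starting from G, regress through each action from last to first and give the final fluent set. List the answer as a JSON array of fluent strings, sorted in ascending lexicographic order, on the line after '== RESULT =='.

Regress step by step:
  through step 3 (pick(b4,rmA,right)): drop {carry(b4,right)}, keep {ball_in(b5,rmA), robot_in(rmA)}, require {ball_in(b4,rmA), free(right), robot_in(rmA)}
    → {ball_in(b4,rmA), ball_in(b5,rmA), free(right), robot_in(rmA)}
  through step 2 (drop(b5,rmA,right)): drop {ball_in(b5,rmA), free(right)}, keep {ball_in(b4,rmA), robot_in(rmA)}, require {carry(b5,right), robot_in(rmA)}
    → {ball_in(b4,rmA), carry(b5,right), robot_in(rmA)}
  through step 1 (pick(b5,rmA,right)): drop {carry(b5,right)}, keep {ball_in(b4,rmA), robot_in(rmA)}, require {ball_in(b5,rmA), free(right), robot_in(rmA)}
    → {ball_in(b4,rmA), ball_in(b5,rmA), free(right), robot_in(rmA)}

== RESULT ==
["ball_in(b4,rmA)", "ball_in(b5,rmA)", "free(right)", "robot_in(rmA)"]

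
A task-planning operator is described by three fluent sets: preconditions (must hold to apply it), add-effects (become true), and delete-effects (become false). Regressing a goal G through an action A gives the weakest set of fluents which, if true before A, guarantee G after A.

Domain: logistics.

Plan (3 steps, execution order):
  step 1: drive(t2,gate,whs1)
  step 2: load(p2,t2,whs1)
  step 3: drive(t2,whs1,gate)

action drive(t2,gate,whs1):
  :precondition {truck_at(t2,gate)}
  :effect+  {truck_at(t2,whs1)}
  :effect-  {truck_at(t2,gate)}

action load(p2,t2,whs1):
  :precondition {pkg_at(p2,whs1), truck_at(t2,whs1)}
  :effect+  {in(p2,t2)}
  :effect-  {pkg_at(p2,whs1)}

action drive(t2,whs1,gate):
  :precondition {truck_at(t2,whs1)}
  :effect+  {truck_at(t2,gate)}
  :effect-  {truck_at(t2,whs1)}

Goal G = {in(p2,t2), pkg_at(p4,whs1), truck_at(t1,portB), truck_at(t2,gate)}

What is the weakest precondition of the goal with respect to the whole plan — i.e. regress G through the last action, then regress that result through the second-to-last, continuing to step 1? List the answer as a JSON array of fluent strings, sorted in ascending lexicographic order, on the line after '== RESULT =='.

Regress step by step:
  through step 3 (drive(t2,whs1,gate)): drop {truck_at(t2,gate)}, keep {in(p2,t2), pkg_at(p4,whs1), truck_at(t1,portB)}, require {truck_at(t2,whs1)}
    → {in(p2,t2), pkg_at(p4,whs1), truck_at(t1,portB), truck_at(t2,whs1)}
  through step 2 (load(p2,t2,whs1)): drop {in(p2,t2)}, keep {pkg_at(p4,whs1), truck_at(t1,portB), truck_at(t2,whs1)}, require {pkg_at(p2,whs1), truck_at(t2,whs1)}
    → {pkg_at(p2,whs1), pkg_at(p4,whs1), truck_at(t1,portB), truck_at(t2,whs1)}
  through step 1 (drive(t2,gate,whs1)): drop {truck_at(t2,whs1)}, keep {pkg_at(p2,whs1), pkg_at(p4,whs1), truck_at(t1,portB)}, require {truck_at(t2,gate)}
    → {pkg_at(p2,whs1), pkg_at(p4,whs1), truck_at(t1,portB), truck_at(t2,gate)}

== RESULT ==
["pkg_at(p2,whs1)", "pkg_at(p4,whs1)", "truck_at(t1,portB)", "truck_at(t2,gate)"]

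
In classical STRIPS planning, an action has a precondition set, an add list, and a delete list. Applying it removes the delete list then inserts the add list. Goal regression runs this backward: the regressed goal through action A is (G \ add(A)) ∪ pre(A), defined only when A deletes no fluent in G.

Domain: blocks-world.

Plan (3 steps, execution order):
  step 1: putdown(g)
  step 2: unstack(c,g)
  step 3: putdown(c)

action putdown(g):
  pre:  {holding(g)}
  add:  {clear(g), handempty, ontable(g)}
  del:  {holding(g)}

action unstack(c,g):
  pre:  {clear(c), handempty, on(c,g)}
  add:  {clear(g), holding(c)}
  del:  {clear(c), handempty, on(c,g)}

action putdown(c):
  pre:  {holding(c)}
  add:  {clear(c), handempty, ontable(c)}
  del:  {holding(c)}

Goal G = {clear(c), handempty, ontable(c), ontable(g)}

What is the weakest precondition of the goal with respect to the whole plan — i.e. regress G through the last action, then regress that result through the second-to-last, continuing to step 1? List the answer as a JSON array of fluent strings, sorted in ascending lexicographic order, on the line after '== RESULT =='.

Regress step by step:
  through step 3 (putdown(c)): drop {clear(c), handempty, ontable(c)}, keep {ontable(g)}, require {holding(c)}
    → {holding(c), ontable(g)}
  through step 2 (unstack(c,g)): drop {holding(c)}, keep {ontable(g)}, require {clear(c), handempty, on(c,g)}
    → {clear(c), handempty, on(c,g), ontable(g)}
  through step 1 (putdown(g)): drop {handempty, ontable(g)}, keep {clear(c), on(c,g)}, require {holding(g)}
    → {clear(c), holding(g), on(c,g)}

== RESULT ==
["clear(c)", "holding(g)", "on(c,g)"]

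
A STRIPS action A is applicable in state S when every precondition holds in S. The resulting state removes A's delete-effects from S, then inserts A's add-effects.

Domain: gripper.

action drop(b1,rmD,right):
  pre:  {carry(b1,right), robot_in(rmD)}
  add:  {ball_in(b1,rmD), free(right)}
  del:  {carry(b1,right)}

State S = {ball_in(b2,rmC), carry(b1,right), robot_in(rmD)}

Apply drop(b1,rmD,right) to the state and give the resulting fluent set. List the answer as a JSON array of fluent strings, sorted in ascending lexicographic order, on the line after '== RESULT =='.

Progress:
  pre ⊆ S: {carry(b1,right), robot_in(rmD)} ⊆ S  — applicable
  S \ del = {ball_in(b2,rmC), robot_in(rmD)}
  ∪ add   = {ball_in(b1,rmD), ball_in(b2,rmC), free(right), robot_in(rmD)}

== RESULT ==
["ball_in(b1,rmD)", "ball_in(b2,rmC)", "free(right)", "robot_in(rmD)"]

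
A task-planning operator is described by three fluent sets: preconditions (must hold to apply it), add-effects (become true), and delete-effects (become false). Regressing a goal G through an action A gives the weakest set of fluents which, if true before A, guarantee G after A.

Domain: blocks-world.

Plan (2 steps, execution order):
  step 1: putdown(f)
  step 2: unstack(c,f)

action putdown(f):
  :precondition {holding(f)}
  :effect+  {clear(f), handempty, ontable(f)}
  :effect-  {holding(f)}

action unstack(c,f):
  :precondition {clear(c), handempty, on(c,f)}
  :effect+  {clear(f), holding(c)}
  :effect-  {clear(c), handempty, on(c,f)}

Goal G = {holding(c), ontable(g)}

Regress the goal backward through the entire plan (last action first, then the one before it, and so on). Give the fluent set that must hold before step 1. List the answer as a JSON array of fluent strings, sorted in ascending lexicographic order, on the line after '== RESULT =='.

Regress step by step:
  through step 2 (unstack(c,f)): drop {holding(c)}, keep {ontable(g)}, require {clear(c), handempty, on(c,f)}
    → {clear(c), handempty, on(c,f), ontable(g)}
  through step 1 (putdown(f)): drop {handempty}, keep {clear(c), on(c,f), ontable(g)}, require {holding(f)}
    → {clear(c), holding(f), on(c,f), ontable(g)}

== RESULT ==
["clear(c)", "holding(f)", "on(c,f)", "ontable(g)"]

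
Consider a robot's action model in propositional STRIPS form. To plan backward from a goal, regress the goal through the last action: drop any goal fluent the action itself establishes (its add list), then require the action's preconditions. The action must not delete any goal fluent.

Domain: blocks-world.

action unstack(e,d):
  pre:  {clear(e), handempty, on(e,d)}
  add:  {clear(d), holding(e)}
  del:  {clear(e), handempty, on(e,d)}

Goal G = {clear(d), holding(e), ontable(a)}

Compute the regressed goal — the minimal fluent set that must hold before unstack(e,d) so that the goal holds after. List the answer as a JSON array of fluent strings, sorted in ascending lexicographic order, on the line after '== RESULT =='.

Compute (G \ add) ∪ pre:
  G ∩ del = {}  (empty — regression defined)
  G \ add = {clear(d), holding(e), ontable(a)} \ {clear(d), holding(e)} = {ontable(a)}
  ∪ pre   = {ontable(a)} ∪ {clear(e), handempty, on(e,d)}
          = {clear(e), handempty, on(e,d), ontable(a)}

== RESULT ==
["clear(e)", "handempty", "on(e,d)", "ontable(a)"]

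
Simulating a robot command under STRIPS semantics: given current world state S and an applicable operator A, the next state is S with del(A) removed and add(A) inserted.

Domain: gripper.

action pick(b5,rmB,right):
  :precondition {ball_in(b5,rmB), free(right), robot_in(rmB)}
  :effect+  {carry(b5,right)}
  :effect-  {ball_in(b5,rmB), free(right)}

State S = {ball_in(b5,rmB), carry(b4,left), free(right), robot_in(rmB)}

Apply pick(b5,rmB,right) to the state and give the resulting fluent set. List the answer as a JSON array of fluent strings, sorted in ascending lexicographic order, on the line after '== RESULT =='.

Progress:
  pre ⊆ S: {ball_in(b5,rmB), free(right), robot_in(rmB)} ⊆ S  — applicable
  S \ del = {carry(b4,left), robot_in(rmB)}
  ∪ add   = {carry(b4,left), carry(b5,right), robot_in(rmB)}

== RESULT ==
["carry(b4,left)", "carry(b5,right)", "robot_in(rmB)"]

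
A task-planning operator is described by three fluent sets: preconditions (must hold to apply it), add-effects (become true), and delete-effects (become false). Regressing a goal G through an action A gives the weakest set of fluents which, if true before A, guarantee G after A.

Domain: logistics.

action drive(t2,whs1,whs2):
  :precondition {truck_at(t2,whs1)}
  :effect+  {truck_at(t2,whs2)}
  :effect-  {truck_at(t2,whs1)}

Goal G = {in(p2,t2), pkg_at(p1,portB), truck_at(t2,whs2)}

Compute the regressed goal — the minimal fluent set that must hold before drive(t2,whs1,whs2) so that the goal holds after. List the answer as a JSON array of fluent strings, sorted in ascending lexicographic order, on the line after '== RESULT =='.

Regress:
  G ∩ del = {}  (empty — regression defined)
  G \ add = {in(p2,t2), pkg_at(p1,portB), truck_at(t2,whs2)} \ {truck_at(t2,whs2)} = {in(p2,t2), pkg_at(p1,portB)}
  ∪ pre   = {in(p2,t2), pkg_at(p1,portB)} ∪ {truck_at(t2,whs1)}
          = {in(p2,t2), pkg_at(p1,portB), truck_at(t2,whs1)}

== RESULT ==
["in(p2,t2)", "pkg_at(p1,portB)", "truck_at(t2,whs1)"]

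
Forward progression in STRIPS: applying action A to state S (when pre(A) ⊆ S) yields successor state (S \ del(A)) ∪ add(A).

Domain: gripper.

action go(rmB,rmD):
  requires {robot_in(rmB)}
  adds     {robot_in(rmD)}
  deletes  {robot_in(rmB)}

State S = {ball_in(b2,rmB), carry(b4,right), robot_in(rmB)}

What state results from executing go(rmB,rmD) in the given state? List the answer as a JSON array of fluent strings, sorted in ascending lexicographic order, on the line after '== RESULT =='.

Progress:
  pre ⊆ S: {robot_in(rmB)} ⊆ S  — applicable
  S \ del = {ball_in(b2,rmB), carry(b4,right)}
  ∪ add   = {ball_in(b2,rmB), carry(b4,right), robot_in(rmD)}

== RESULT ==
["ball_in(b2,rmB)", "carry(b4,right)", "robot_in(rmD)"]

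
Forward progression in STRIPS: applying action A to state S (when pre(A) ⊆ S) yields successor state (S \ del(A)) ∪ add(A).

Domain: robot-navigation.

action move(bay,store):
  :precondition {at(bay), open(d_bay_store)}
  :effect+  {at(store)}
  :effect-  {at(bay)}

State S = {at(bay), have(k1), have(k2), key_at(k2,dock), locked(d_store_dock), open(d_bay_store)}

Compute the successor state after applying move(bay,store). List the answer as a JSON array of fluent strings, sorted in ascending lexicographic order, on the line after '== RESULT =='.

Progress:
  pre ⊆ S: {at(bay), open(d_bay_store)} ⊆ S  — applicable
  S \ del = {have(k1), have(k2), key_at(k2,dock), locked(d_store_dock), open(d_bay_store)}
  ∪ add   = {at(store), have(k1), have(k2), key_at(k2,dock), locked(d_store_dock), open(d_bay_store)}

== RESULT ==
["at(store)", "have(k1)", "have(k2)", "key_at(k2,dock)", "locked(d_store_dock)", "open(d_bay_store)"]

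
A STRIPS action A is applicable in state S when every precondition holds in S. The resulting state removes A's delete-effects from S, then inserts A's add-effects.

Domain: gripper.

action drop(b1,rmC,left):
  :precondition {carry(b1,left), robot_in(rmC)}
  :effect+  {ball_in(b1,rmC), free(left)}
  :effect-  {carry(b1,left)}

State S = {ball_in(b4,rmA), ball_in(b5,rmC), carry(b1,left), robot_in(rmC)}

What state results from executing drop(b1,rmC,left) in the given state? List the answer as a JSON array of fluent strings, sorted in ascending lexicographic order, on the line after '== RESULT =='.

Compute (S \ del) ∪ add:
  pre ⊆ S: {carry(b1,left), robot_in(rmC)} ⊆ S  — applicable
  S \ del = {ball_in(b4,rmA), ball_in(b5,rmC), robot_in(rmC)}
  ∪ add   = {ball_in(b1,rmC), ball_in(b4,rmA), ball_in(b5,rmC), free(left), robot_in(rmC)}

== RESULT ==
["ball_in(b1,rmC)", "ball_in(b4,rmA)", "ball_in(b5,rmC)", "free(left)", "robot_in(rmC)"]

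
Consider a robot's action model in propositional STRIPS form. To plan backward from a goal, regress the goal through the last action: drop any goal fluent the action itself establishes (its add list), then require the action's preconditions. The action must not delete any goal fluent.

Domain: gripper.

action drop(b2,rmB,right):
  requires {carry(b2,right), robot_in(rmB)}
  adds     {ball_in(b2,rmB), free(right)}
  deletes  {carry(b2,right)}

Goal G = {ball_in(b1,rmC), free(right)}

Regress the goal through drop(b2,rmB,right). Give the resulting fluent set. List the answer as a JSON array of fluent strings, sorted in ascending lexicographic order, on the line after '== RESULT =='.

Compute (G \ add) ∪ pre:
  G ∩ del = {}  (empty — regression defined)
  G \ add = {ball_in(b1,rmC), free(right)} \ {ball_in(b2,rmB), free(right)} = {ball_in(b1,rmC)}
  ∪ pre   = {ball_in(b1,rmC)} ∪ {carry(b2,right), robot_in(rmB)}
          = {ball_in(b1,rmC), carry(b2,right), robot_in(rmB)}

== RESULT ==
["ball_in(b1,rmC)", "carry(b2,right)", "robot_in(rmB)"]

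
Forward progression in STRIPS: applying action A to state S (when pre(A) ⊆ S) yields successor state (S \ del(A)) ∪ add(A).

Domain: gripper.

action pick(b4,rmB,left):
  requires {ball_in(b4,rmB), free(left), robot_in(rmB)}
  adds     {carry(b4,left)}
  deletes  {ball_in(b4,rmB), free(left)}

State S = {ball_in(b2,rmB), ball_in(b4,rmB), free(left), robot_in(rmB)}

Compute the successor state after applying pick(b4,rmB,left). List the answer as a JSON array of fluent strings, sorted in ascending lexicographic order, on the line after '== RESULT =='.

Compute (S \ del) ∪ add:
  pre ⊆ S: {ball_in(b4,rmB), free(left), robot_in(rmB)} ⊆ S  — applicable
  S \ del = {ball_in(b2,rmB), robot_in(rmB)}
  ∪ add   = {ball_in(b2,rmB), carry(b4,left), robot_in(rmB)}

== RESULT ==
["ball_in(b2,rmB)", "carry(b4,left)", "robot_in(rmB)"]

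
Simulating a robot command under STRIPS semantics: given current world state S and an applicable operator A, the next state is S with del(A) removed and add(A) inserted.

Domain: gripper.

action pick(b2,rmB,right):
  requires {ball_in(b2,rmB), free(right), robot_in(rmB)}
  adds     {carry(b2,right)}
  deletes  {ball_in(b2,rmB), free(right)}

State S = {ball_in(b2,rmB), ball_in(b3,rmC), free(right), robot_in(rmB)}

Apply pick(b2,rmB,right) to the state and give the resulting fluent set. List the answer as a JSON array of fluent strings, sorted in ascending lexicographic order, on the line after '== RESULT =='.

Compute (S \ del) ∪ add:
  pre ⊆ S: {ball_in(b2,rmB), free(right), robot_in(rmB)} ⊆ S  — applicable
  S \ del = {ball_in(b3,rmC), robot_in(rmB)}
  ∪ add   = {ball_in(b3,rmC), carry(b2,right), robot_in(rmB)}

== RESULT ==
["ball_in(b3,rmC)", "carry(b2,right)", "robot_in(rmB)"]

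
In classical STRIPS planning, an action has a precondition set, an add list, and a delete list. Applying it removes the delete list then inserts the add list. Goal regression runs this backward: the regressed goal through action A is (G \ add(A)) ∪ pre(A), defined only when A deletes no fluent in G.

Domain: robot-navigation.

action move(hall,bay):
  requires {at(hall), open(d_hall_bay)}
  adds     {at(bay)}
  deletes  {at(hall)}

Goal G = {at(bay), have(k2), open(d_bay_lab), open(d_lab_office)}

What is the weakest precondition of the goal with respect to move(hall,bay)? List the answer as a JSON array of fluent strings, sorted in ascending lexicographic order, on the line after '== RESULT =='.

Compute (G \ add) ∪ pre:
  G ∩ del = {}  (empty — regression defined)
  G \ add = {at(bay), have(k2), open(d_bay_lab), open(d_lab_office)} \ {at(bay)} = {have(k2), open(d_bay_lab), open(d_lab_office)}
  ∪ pre   = {have(k2), open(d_bay_lab), open(d_lab_office)} ∪ {at(hall), open(d_hall_bay)}
          = {at(hall), have(k2), open(d_bay_lab), open(d_hall_bay), open(d_lab_office)}

== RESULT ==
["at(hall)", "have(k2)", "open(d_bay_lab)", "open(d_hall_bay)", "open(d_lab_office)"]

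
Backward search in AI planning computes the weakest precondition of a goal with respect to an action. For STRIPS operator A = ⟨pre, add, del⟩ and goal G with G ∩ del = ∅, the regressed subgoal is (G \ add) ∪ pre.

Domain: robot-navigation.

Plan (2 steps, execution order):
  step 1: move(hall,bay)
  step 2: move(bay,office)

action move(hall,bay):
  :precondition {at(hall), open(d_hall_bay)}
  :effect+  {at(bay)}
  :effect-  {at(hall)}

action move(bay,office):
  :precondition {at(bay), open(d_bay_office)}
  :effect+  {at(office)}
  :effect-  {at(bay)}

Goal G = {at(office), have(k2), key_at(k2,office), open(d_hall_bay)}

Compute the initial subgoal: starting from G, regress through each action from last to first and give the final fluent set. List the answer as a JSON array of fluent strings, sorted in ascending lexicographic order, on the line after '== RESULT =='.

Work backward from the goal:
  through step 2 (move(bay,office)): drop {at(office)}, keep {have(k2), key_at(k2,office), open(d_hall_bay)}, require {at(bay), open(d_bay_office)}
    → {at(bay), have(k2), key_at(k2,office), open(d_bay_office), open(d_hall_bay)}
  through step 1 (move(hall,bay)): drop {at(bay)}, keep {have(k2), key_at(k2,office), open(d_bay_office), open(d_hall_bay)}, require {at(hall), open(d_hall_bay)}
    → {at(hall), have(k2), key_at(k2,office), open(d_bay_office), open(d_hall_bay)}

== RESULT ==
["at(hall)", "have(k2)", "key_at(k2,office)", "open(d_bay_office)", "open(d_hall_bay)"]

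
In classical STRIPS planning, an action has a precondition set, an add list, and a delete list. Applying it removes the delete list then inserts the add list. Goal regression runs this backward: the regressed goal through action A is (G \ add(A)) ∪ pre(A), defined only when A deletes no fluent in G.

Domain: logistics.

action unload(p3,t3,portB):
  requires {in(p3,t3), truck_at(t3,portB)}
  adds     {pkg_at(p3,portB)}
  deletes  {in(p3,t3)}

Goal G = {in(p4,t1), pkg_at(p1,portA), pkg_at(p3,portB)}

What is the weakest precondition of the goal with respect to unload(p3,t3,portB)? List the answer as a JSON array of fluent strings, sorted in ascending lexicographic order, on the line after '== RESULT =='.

Regress:
  G ∩ del = {}  (empty — regression defined)
  G \ add = {in(p4,t1), pkg_at(p1,portA), pkg_at(p3,portB)} \ {pkg_at(p3,portB)} = {in(p4,t1), pkg_at(p1,portA)}
  ∪ pre   = {in(p4,t1), pkg_at(p1,portA)} ∪ {in(p3,t3), truck_at(t3,portB)}
          = {in(p3,t3), in(p4,t1), pkg_at(p1,portA), truck_at(t3,portB)}

== RESULT ==
["in(p3,t3)", "in(p4,t1)", "pkg_at(p1,portA)", "truck_at(t3,portB)"]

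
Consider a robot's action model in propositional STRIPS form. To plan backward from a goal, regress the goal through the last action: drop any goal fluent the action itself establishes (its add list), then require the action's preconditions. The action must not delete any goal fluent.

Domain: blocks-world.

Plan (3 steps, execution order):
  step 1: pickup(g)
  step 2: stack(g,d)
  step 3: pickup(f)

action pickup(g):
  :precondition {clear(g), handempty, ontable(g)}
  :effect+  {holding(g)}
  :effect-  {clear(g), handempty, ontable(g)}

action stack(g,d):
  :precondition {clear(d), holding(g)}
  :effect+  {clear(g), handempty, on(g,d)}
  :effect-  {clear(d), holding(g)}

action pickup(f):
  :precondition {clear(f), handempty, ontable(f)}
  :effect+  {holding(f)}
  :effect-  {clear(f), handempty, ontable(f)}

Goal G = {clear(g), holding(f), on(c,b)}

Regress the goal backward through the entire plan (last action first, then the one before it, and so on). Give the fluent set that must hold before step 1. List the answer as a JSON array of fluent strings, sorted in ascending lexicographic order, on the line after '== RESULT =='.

Work backward from the goal:
  through step 3 (pickup(f)): drop {holding(f)}, keep {clear(g), on(c,b)}, require {clear(f), handempty, ontable(f)}
    → {clear(f), clear(g), handempty, on(c,b), ontable(f)}
  through step 2 (stack(g,d)): drop {clear(g), handempty}, keep {clear(f), on(c,b), ontable(f)}, require {clear(d), holding(g)}
    → {clear(d), clear(f), holding(g), on(c,b), ontable(f)}
  through step 1 (pickup(g)): drop {holding(g)}, keep {clear(d), clear(f), on(c,b), ontable(f)}, require {clear(g), handempty, ontable(g)}
    → {clear(d), clear(f), clear(g), handempty, on(c,b), ontable(f), ontable(g)}

== RESULT ==
["clear(d)", "clear(f)", "clear(g)", "handempty", "on(c,b)", "ontable(f)", "ontable(g)"]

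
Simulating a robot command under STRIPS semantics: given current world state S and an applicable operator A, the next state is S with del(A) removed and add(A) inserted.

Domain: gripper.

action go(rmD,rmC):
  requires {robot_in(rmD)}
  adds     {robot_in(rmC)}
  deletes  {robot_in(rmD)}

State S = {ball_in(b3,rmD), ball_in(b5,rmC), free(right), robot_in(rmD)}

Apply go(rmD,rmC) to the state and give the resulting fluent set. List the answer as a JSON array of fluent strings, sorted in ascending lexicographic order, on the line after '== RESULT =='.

Progress:
  pre ⊆ S: {robot_in(rmD)} ⊆ S  — applicable
  S \ del = {ball_in(b3,rmD), ball_in(b5,rmC), free(right)}
  ∪ add   = {ball_in(b3,rmD), ball_in(b5,rmC), free(right), robot_in(rmC)}

== RESULT ==
["ball_in(b3,rmD)", "ball_in(b5,rmC)", "free(right)", "robot_in(rmC)"]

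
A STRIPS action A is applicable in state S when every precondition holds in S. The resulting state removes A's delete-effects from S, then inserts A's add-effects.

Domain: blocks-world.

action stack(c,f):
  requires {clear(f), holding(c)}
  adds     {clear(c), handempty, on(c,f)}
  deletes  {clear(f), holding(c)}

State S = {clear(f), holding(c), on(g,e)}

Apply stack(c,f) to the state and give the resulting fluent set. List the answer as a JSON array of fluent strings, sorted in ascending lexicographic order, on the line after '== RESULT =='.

Progress:
  pre ⊆ S: {clear(f), holding(c)} ⊆ S  — applicable
  S \ del = {on(g,e)}
  ∪ add   = {clear(c), handempty, on(c,f), on(g,e)}

== RESULT ==
["clear(c)", "handempty", "on(c,f)", "on(g,e)"]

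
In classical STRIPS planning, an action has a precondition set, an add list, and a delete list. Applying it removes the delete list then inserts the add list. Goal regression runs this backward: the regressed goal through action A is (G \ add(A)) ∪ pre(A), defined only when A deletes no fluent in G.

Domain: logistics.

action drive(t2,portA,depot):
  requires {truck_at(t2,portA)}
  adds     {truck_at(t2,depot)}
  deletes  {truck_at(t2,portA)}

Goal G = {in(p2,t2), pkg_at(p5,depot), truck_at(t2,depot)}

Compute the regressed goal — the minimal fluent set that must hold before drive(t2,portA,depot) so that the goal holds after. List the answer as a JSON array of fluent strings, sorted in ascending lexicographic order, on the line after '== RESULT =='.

Regress:
  G ∩ del = {}  (empty — regression defined)
  G \ add = {in(p2,t2), pkg_at(p5,depot), truck_at(t2,depot)} \ {truck_at(t2,depot)} = {in(p2,t2), pkg_at(p5,depot)}
  ∪ pre   = {in(p2,t2), pkg_at(p5,depot)} ∪ {truck_at(t2,portA)}
          = {in(p2,t2), pkg_at(p5,depot), truck_at(t2,portA)}

== RESULT ==
["in(p2,t2)", "pkg_at(p5,depot)", "truck_at(t2,portA)"]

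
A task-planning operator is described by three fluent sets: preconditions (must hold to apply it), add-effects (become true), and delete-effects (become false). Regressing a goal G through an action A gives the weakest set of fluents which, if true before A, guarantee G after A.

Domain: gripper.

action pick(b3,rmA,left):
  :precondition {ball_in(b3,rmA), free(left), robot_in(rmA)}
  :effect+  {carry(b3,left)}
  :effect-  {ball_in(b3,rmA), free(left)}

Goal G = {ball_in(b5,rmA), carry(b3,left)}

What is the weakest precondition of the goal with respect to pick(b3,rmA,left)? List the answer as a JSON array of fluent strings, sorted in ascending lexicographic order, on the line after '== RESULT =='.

Regress:
  G ∩ del = {}  (empty — regression defined)
  G \ add = {ball_in(b5,rmA), carry(b3,left)} \ {carry(b3,left)} = {ball_in(b5,rmA)}
  ∪ pre   = {ball_in(b5,rmA)} ∪ {ball_in(b3,rmA), free(left), robot_in(rmA)}
          = {ball_in(b3,rmA), ball_in(b5,rmA), free(left), robot_in(rmA)}

== RESULT ==
["ball_in(b3,rmA)", "ball_in(b5,rmA)", "free(left)", "robot_in(rmA)"]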